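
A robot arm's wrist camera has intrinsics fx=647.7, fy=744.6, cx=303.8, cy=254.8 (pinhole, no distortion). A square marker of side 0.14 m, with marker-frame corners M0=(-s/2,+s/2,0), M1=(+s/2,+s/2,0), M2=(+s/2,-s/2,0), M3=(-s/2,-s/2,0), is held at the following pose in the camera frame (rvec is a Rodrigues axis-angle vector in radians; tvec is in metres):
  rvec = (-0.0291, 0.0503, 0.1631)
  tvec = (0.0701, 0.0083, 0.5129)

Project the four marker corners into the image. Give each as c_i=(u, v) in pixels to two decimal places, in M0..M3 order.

Intrinsics K: fx=647.7, fy=744.6, cx=303.8, cy=254.8
Marker side s = 0.14 m; corners in marker frame (Z=0):
  M0 = (-0.0700, +0.0700, 0)
  M1 = (+0.0700, +0.0700, 0)
  M2 = (+0.0700, -0.0700, 0)
  M3 = (-0.0700, -0.0700, 0)
rvec = (-0.0291, 0.0503, 0.1631), |rvec| = θ = 0.17314 rad = 9.920°
Rodrigues: sinθ=0.17228, 1−cosθ=0.01495; R = I + sinθ·[k]× + (1−cosθ)·[k]×²:
    [+0.98547 -0.16302 +0.04768]
    [+0.16156 +0.98631 +0.03305]
    [-0.05242 -0.02486 +0.99832]
t = (0.0701, 0.0083, 0.5129) m
M0: Pc = R·M0+t = (-0.01029, +0.06603, +0.51483); u = 647.7·(-0.01029)/0.51483 + 303.8 = 290.8491, v = 744.6·(+0.06603)/0.51483 + 254.8 = 350.3036
M1: Pc = R·M1+t = (+0.12767, +0.08865, +0.50749); u = 647.7·(+0.12767)/0.50749 + 303.8 = 466.7450, v = 744.6·(+0.08865)/0.50749 + 254.8 = 384.8700
M2: Pc = R·M2+t = (+0.15049, -0.04943, +0.51097); u = 647.7·(+0.15049)/0.51097 + 303.8 = 494.5642, v = 744.6·(-0.04943)/0.51097 + 254.8 = 182.7654
M3: Pc = R·M3+t = (+0.01253, -0.07205, +0.51831); u = 647.7·(+0.01253)/0.51831 + 303.8 = 319.4557, v = 744.6·(-0.07205)/0.51831 + 254.8 = 151.2925

c0=(290.85, 350.30) c1=(466.74, 384.87) c2=(494.56, 182.77) c3=(319.46, 151.29)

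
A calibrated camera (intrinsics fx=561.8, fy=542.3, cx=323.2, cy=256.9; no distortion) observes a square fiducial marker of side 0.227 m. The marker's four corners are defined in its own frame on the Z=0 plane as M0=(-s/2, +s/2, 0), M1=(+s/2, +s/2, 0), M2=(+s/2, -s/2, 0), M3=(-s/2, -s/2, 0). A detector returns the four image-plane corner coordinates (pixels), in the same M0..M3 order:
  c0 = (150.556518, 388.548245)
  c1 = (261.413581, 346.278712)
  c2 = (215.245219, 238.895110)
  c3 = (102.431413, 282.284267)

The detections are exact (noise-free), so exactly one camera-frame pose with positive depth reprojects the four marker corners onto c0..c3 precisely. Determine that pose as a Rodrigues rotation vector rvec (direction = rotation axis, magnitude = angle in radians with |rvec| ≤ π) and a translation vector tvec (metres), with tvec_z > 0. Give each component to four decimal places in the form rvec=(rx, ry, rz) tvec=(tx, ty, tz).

rvec=(0.0889, -0.0029, -0.3781) tvec=(-0.2644, 0.1122, 1.0560)

Intrinsics K: fx=561.8, fy=542.3, cx=323.2, cy=256.9
Marker side s = 0.227 m; corners in marker frame (Z=0):
  M0 = (-0.1135, +0.1135, 0)
  M1 = (+0.1135, +0.1135, 0)
  M2 = (+0.1135, -0.1135, 0)
  M3 = (-0.1135, -0.1135, 0)
Detected image corners:
  c0 = (150.556518, 388.548245) px
  c1 = (261.413581, 346.278712) px
  c2 = (215.245219, 238.895110) px
  c3 = (102.431413, 282.284267) px
Planar DLT: solve 8×8 A·h = b for H (H[2,2]=1):
  H  [+490.24419 +222.76552 +182.54975]
  H  [-192.75366 +496.51721 +314.53397]
  H  [-0.01306 +0.08258 +1.00000]
B = K⁻¹H; ‖b₁‖=0.946996, ‖b₂‖=0.946996; λ = 2/(‖b₁‖+‖b₂‖) = 1.055971, sign → tz>0 ⇒ λ=+1.055971
r₁ = λ·B[:,0] = (+0.92941,-0.36880,-0.01379); r₂ = λ·B[:,1] = (+0.36855,+0.92551,+0.08721)
r₃ = r₁×r₂ = (-0.01940,-0.08613,+0.99609); SVD([r₁ r₂ r₃]) → R = UVᵀ:
  R  [+0.92941 +0.36855 -0.01940]
  R  [-0.36880 +0.92551 -0.08613]
  R  [-0.01379 +0.08721 +0.99609]
t = (-0.26437, +0.11223, +1.05597) m
tr R = 2.851013; θ = arccos((tr R − 1)/2) = 0.388426 rad = 22.255°
axis k = ((R−Rᵀ)₃₂, (R−Rᵀ)₁₃, (R−Rᵀ)₂₁) / (2 sinθ) = (+0.228841, -0.007399, -0.973436)
rvec = θ·k = (+0.088888, -0.002874, -0.378108)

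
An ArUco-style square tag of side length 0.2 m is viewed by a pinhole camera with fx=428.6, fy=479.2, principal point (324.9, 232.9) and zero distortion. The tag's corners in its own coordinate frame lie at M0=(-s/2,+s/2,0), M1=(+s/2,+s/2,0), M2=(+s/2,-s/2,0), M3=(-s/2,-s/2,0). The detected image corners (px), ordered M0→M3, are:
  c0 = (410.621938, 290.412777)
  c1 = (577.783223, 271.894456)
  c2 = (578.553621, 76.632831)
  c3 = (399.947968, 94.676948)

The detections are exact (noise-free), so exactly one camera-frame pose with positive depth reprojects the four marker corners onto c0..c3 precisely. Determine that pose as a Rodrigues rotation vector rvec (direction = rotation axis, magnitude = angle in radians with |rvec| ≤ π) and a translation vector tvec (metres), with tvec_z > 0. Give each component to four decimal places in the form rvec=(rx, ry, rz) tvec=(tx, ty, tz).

Intrinsics K: fx=428.6, fy=479.2, cx=324.9, cy=232.9
Marker side s = 0.2 m; corners in marker frame (Z=0):
  M0 = (-0.1000, +0.1000, 0)
  M1 = (+0.1000, +0.1000, 0)
  M2 = (+0.1000, -0.1000, 0)
  M3 = (-0.1000, -0.1000, 0)
Detected image corners:
  c0 = (410.621938, 290.412777) px
  c1 = (577.783223, 271.894456) px
  c2 = (578.553621, 76.632831) px
  c3 = (399.947968, 94.676948) px
Planar DLT: solve 8×8 A·h = b for H (H[2,2]=1):
  H  [+884.60025 +186.78507 +492.17972]
  H  [-83.56548 +1037.96691 +186.58831]
  H  [+0.04296 +0.32975 +1.00000]
B = K⁻¹H; ‖b₁‖=2.041177, ‖b₂‖=2.041177; λ = 2/(‖b₁‖+‖b₂‖) = 0.489913, sign → tz>0 ⇒ λ=+0.489913
r₁ = λ·B[:,0] = (+0.99519,-0.09566,+0.02105); r₂ = λ·B[:,1] = (+0.09104,+0.98266,+0.16155)
r₃ = r₁×r₂ = (-0.03614,-0.15886,+0.98664); SVD([r₁ r₂ r₃]) → R = UVᵀ:
  R  [+0.99519 +0.09104 -0.03614]
  R  [-0.09566 +0.98266 -0.15886]
  R  [+0.02105 +0.16155 +0.98664]
t = (+0.19121, -0.04735, +0.48991) m
tr R = 2.964487; θ = arccos((tr R − 1)/2) = 0.188729 rad = 10.813°
axis k = ((R−Rᵀ)₃₂, (R−Rᵀ)₁₃, (R−Rᵀ)₂₁) / (2 sinθ) = (+0.853920, -0.152407, -0.497587)
rvec = θ·k = (+0.161160, -0.028764, -0.093909)

rvec=(0.1612, -0.0288, -0.0939) tvec=(0.1912, -0.0473, 0.4899)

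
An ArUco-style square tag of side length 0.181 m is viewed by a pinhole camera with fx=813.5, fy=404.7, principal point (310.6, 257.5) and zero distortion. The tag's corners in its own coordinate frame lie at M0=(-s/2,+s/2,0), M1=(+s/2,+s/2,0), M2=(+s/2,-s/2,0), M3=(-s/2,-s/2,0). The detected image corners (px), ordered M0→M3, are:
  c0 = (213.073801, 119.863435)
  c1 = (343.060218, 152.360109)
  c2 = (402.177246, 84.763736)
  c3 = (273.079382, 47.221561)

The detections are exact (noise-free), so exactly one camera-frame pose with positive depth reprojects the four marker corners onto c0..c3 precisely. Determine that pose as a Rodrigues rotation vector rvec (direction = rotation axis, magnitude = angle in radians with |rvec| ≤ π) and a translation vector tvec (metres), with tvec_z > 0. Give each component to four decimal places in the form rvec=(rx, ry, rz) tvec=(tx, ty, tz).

rvec=(0.1871, -0.3167, 0.3932) tvec=(-0.0013, -0.3830, 0.9965)

Intrinsics K: fx=813.5, fy=404.7, cx=310.6, cy=257.5
Marker side s = 0.181 m; corners in marker frame (Z=0):
  M0 = (-0.0905, +0.0905, 0)
  M1 = (+0.0905, +0.0905, 0)
  M2 = (+0.0905, -0.0905, 0)
  M3 = (-0.0905, -0.0905, 0)
Detected image corners:
  c0 = (213.073801, 119.863435) px
  c1 = (343.060218, 152.360109) px
  c2 = (402.177246, 84.763736) px
  c3 = (273.079382, 47.221561) px
Planar DLT: solve 8×8 A·h = b for H (H[2,2]=1):
  H  [+819.99633 -292.71840 +309.51547]
  H  [+227.55514 +398.87844 +101.96279]
  H  [+0.33870 +0.11783 +1.00000]
B = K⁻¹H; ‖b₁‖=1.003508, ‖b₂‖=1.003508; λ = 2/(‖b₁‖+‖b₂‖) = 0.996504, sign → tz>0 ⇒ λ=+0.996504
r₁ = λ·B[:,0] = (+0.87560,+0.34556,+0.33752); r₂ = λ·B[:,1] = (-0.40340,+0.90746,+0.11742)
r₃ = r₁×r₂ = (-0.26570,-0.23897,+0.93397); SVD([r₁ r₂ r₃]) → R = UVᵀ:
  R  [+0.87560 -0.40340 -0.26570]
  R  [+0.34556 +0.90746 -0.23897]
  R  [+0.33752 +0.11742 +0.93397]
t = (-0.00133, -0.38298, +0.99650) m
tr R = 2.717023; θ = arccos((tr R − 1)/2) = 0.538437 rad = 30.850°
axis k = ((R−Rᵀ)₃₂, (R−Rᵀ)₁₃, (R−Rᵀ)₂₁) / (2 sinθ) = (+0.347495, -0.588169, +0.730277)
rvec = θ·k = (+0.187104, -0.316692, +0.393208)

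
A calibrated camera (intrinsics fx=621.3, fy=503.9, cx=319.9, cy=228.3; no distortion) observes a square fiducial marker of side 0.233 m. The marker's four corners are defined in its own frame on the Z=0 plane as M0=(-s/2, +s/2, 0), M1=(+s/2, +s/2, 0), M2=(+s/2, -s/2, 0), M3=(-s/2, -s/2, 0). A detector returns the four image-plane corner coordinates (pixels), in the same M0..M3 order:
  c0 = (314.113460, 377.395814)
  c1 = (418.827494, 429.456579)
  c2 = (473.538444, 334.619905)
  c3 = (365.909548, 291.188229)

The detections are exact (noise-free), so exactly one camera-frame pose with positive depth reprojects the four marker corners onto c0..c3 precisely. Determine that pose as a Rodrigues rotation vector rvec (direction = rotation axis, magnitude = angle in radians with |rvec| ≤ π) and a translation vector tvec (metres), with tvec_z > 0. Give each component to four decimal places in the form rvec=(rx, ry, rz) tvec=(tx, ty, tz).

Intrinsics K: fx=621.3, fy=503.9, cx=319.9, cy=228.3
Marker side s = 0.233 m; corners in marker frame (Z=0):
  M0 = (-0.1165, +0.1165, 0)
  M1 = (+0.1165, +0.1165, 0)
  M2 = (+0.1165, -0.1165, 0)
  M3 = (-0.1165, -0.1165, 0)
Detected image corners:
  c0 = (314.113460, 377.395814) px
  c1 = (418.827494, 429.456579) px
  c2 = (473.538444, 334.619905) px
  c3 = (365.909548, 291.188229) px
Planar DLT: solve 8×8 A·h = b for H (H[2,2]=1):
  H  [+309.22345 -255.44656 +391.00676]
  H  [+71.29031 +362.95451 +356.76429]
  H  [-0.37268 -0.06910 +1.00000]
B = K⁻¹H; ‖b₁‖=0.843045, ‖b₂‖=0.843045; λ = 2/(‖b₁‖+‖b₂‖) = 1.186176, sign → tz>0 ⇒ λ=+1.186176
r₁ = λ·B[:,0] = (+0.81798,+0.36810,-0.44206); r₂ = λ·B[:,1] = (-0.44549,+0.89153,-0.08196)
r₃ = r₁×r₂ = (+0.36394,+0.26398,+0.89323); SVD([r₁ r₂ r₃]) → R = UVᵀ:
  R  [+0.81798 -0.44549 +0.36394]
  R  [+0.36810 +0.89153 +0.26398]
  R  [-0.44206 -0.08196 +0.89323]
t = (+0.13576, +0.30240, +1.18618) m
tr R = 2.602735; θ = arccos((tr R − 1)/2) = 0.641219 rad = 36.739°
axis k = ((R−Rᵀ)₃₂, (R−Rᵀ)₁₃, (R−Rᵀ)₂₁) / (2 sinθ) = (-0.289165, +0.673718, +0.680065)
rvec = θ·k = (-0.185418, +0.432001, +0.436070)

rvec=(-0.1854, 0.4320, 0.4361) tvec=(0.1358, 0.3024, 1.1862)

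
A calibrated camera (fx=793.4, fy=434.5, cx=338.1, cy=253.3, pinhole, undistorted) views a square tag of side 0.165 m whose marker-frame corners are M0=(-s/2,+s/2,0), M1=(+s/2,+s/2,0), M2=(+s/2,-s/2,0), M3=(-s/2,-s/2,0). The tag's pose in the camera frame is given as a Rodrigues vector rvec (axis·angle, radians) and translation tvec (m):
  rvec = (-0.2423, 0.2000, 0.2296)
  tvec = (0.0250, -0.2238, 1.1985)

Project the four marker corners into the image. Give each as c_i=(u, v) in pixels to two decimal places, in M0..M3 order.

Intrinsics K: fx=793.4, fy=434.5, cx=338.1, cy=253.3
Marker side s = 0.165 m; corners in marker frame (Z=0):
  M0 = (-0.0825, +0.0825, 0)
  M1 = (+0.0825, +0.0825, 0)
  M2 = (+0.0825, -0.0825, 0)
  M3 = (-0.0825, -0.0825, 0)
rvec = (-0.2423, 0.2000, 0.2296), |rvec| = θ = 0.38913 rad = 22.296°
Rodrigues: sinθ=0.37939, 1−cosθ=0.07476; R = I + sinθ·[k]× + (1−cosθ)·[k]×²:
    [+0.95422 -0.24777 +0.16752]
    [+0.19992 +0.94499 +0.25890]
    [-0.22246 -0.21356 +0.95127]
t = (0.0250, -0.2238, 1.1985) m
M0: Pc = R·M0+t = (-0.07416, -0.16233, +1.19923); u = 793.4·(-0.07416)/1.19923 + 338.1 = 289.0333, v = 434.5·(-0.16233)/1.19923 + 253.3 = 194.4847
M1: Pc = R·M1+t = (+0.08328, -0.12934, +1.16253); u = 793.4·(+0.08328)/1.16253 + 338.1 = 394.9381, v = 434.5·(-0.12934)/1.16253 + 253.3 = 204.9568
M2: Pc = R·M2+t = (+0.12416, -0.28527, +1.19777); u = 793.4·(+0.12416)/1.19777 + 338.1 = 420.3468, v = 434.5·(-0.28527)/1.19777 + 253.3 = 149.8167
M3: Pc = R·M3+t = (-0.03328, -0.31826, +1.23447); u = 793.4·(-0.03328)/1.23447 + 338.1 = 316.7095, v = 434.5·(-0.31826)/1.23447 + 253.3 = 141.2830

c0=(289.03, 194.48) c1=(394.94, 204.96) c2=(420.35, 149.82) c3=(316.71, 141.28)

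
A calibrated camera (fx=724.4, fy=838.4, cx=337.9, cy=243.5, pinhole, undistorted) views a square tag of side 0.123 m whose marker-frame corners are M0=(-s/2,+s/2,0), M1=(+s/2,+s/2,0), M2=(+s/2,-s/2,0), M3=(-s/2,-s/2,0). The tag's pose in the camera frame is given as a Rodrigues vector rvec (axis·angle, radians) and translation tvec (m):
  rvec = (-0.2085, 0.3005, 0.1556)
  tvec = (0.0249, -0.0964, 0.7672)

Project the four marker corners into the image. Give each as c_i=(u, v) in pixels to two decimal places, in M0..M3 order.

c0=(296.46, 195.51) c1=(408.36, 209.91) c2=(427.72, 79.61) c3=(318.00, 71.81)

Intrinsics K: fx=724.4, fy=838.4, cx=337.9, cy=243.5
Marker side s = 0.123 m; corners in marker frame (Z=0):
  M0 = (-0.0615, +0.0615, 0)
  M1 = (+0.0615, +0.0615, 0)
  M2 = (+0.0615, -0.0615, 0)
  M3 = (-0.0615, -0.0615, 0)
rvec = (-0.2085, 0.3005, 0.1556), |rvec| = θ = 0.39747 rad = 22.773°
Rodrigues: sinθ=0.38709, 1−cosθ=0.07796; R = I + sinθ·[k]× + (1−cosθ)·[k]×²:
    [+0.94349 -0.18245 +0.27664]
    [+0.12062 +0.96660 +0.22613]
    [-0.30866 -0.17998 +0.93399]
t = (0.0249, -0.0964, 0.7672) m
M0: Pc = R·M0+t = (-0.04435, -0.04437, +0.77511); u = 724.4·(-0.04435)/0.77511 + 337.9 = 296.4557, v = 838.4·(-0.04437)/0.77511 + 243.5 = 195.5051
M1: Pc = R·M1+t = (+0.07170, -0.02954, +0.73715); u = 724.4·(+0.07170)/0.73715 + 337.9 = 408.3640, v = 838.4·(-0.02954)/0.73715 + 243.5 = 209.9071
M2: Pc = R·M2+t = (+0.09415, -0.14843, +0.75929); u = 724.4·(+0.09415)/0.75929 + 337.9 = 427.7201, v = 838.4·(-0.14843)/0.75929 + 243.5 = 79.6066
M3: Pc = R·M3+t = (-0.02190, -0.16326, +0.79725); u = 724.4·(-0.02190)/0.79725 + 337.9 = 317.9975, v = 838.4·(-0.16326)/0.79725 + 243.5 = 71.8094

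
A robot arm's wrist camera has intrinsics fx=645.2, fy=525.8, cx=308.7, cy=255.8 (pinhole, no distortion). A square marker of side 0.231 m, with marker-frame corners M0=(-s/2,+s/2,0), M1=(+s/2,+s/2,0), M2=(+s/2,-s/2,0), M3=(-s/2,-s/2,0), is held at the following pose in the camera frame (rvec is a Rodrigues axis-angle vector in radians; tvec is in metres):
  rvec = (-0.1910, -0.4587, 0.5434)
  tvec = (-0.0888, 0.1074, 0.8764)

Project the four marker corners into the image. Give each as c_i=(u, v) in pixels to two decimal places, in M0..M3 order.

c0=(124.16, 349.47) c1=(269.62, 414.21) c2=(343.37, 295.69) c3=(216.51, 224.37)

Intrinsics K: fx=645.2, fy=525.8, cx=308.7, cy=255.8
Marker side s = 0.231 m; corners in marker frame (Z=0):
  M0 = (-0.1155, +0.1155, 0)
  M1 = (+0.1155, +0.1155, 0)
  M2 = (+0.1155, -0.1155, 0)
  M3 = (-0.1155, -0.1155, 0)
rvec = (-0.1910, -0.4587, 0.5434), |rvec| = θ = 0.73632 rad = 42.188°
Rodrigues: sinθ=0.67157, 1−cosθ=0.25906; R = I + sinθ·[k]× + (1−cosθ)·[k]×²:
    [+0.75837 -0.45375 -0.46795]
    [+0.53747 +0.84148 +0.05510]
    [+0.36877 -0.29330 +0.88203]
t = (-0.0888, 0.1074, 0.8764) m
M0: Pc = R·M0+t = (-0.22880, +0.14251, +0.79993); u = 645.2·(-0.22880)/0.79993 + 308.7 = 124.1566, v = 525.8·(+0.14251)/0.79993 + 255.8 = 349.4745
M1: Pc = R·M1+t = (-0.05362, +0.26667, +0.88512); u = 645.2·(-0.05362)/0.88512 + 308.7 = 269.6171, v = 525.8·(+0.26667)/0.88512 + 255.8 = 414.2137
M2: Pc = R·M2+t = (+0.05120, +0.07229, +0.95287); u = 645.2·(+0.05120)/0.95287 + 308.7 = 343.3684, v = 525.8·(+0.07229)/0.95287 + 255.8 = 295.6887
M3: Pc = R·M3+t = (-0.12398, -0.05187, +0.86768); u = 645.2·(-0.12398)/0.86768 + 308.7 = 216.5067, v = 525.8·(-0.05187)/0.86768 + 255.8 = 224.3684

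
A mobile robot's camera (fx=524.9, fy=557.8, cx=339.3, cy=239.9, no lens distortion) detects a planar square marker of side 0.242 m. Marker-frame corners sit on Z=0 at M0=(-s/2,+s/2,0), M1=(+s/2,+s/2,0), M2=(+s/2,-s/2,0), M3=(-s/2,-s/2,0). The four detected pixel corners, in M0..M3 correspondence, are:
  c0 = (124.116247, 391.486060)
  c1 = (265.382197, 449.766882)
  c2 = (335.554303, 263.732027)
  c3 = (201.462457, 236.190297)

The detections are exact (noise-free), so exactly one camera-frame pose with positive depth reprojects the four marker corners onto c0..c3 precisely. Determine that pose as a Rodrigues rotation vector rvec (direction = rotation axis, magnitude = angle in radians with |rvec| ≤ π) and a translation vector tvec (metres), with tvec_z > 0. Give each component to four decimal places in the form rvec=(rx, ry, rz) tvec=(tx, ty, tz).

rvec=(-0.4876, 0.4144, 0.2691) tvec=(-0.1537, 0.1157, 0.7315)

Intrinsics K: fx=524.9, fy=557.8, cx=339.3, cy=239.9
Marker side s = 0.242 m; corners in marker frame (Z=0):
  M0 = (-0.1210, +0.1210, 0)
  M1 = (+0.1210, +0.1210, 0)
  M2 = (+0.1210, -0.1210, 0)
  M3 = (-0.1210, -0.1210, 0)
Detected image corners:
  c0 = (124.116247, 391.486060) px
  c1 = (265.382197, 449.766882) px
  c2 = (335.554303, 263.732027) px
  c3 = (201.462457, 236.190297) px
Planar DLT: solve 8×8 A·h = b for H (H[2,2]=1):
  H  [+427.07287 -431.22794 +228.97759]
  H  [-30.76646 +519.10855 +328.12727]
  H  [-0.60820 -0.54116 +1.00000]
B = K⁻¹H; ‖b₁‖=1.367051, ‖b₂‖=1.367051; λ = 2/(‖b₁‖+‖b₂‖) = 0.731501, sign → tz>0 ⇒ λ=+0.731501
r₁ = λ·B[:,0] = (+0.88276,+0.15100,-0.44490); r₂ = λ·B[:,1] = (-0.34508,+0.85101,-0.39586)
r₃ = r₁×r₂ = (+0.31884,+0.50297,+0.80334); SVD([r₁ r₂ r₃]) → R = UVᵀ:
  R  [+0.88276 -0.34508 +0.31884]
  R  [+0.15100 +0.85101 +0.50297]
  R  [-0.44490 -0.39586 +0.80334]
t = (-0.15375, +0.11570, +0.73150) m
tr R = 2.537113; θ = arccos((tr R − 1)/2) = 0.694214 rad = 39.776°
axis k = ((R−Rᵀ)₃₂, (R−Rᵀ)₁₃, (R−Rᵀ)₂₁) / (2 sinθ) = (-0.702447, +0.596880, +0.387689)
rvec = θ·k = (-0.487649, +0.414363, +0.269139)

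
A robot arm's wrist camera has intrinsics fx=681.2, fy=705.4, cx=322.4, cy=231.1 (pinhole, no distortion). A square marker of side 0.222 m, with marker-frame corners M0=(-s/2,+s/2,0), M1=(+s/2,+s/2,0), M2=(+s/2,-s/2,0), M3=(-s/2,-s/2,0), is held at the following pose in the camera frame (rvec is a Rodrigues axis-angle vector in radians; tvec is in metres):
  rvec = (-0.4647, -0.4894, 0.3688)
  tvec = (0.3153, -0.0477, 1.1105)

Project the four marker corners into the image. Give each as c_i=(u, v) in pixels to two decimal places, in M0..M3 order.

c0=(456.14, 228.09) c1=(559.84, 291.52) c2=(565.96, 177.86) c3=(473.04, 112.67)

Intrinsics K: fx=681.2, fy=705.4, cx=322.4, cy=231.1
Marker side s = 0.222 m; corners in marker frame (Z=0):
  M0 = (-0.1110, +0.1110, 0)
  M1 = (+0.1110, +0.1110, 0)
  M2 = (+0.1110, -0.1110, 0)
  M3 = (-0.1110, -0.1110, 0)
rvec = (-0.4647, -0.4894, 0.3688), |rvec| = θ = 0.76907 rad = 44.065°
Rodrigues: sinθ=0.69547, 1−cosθ=0.28144; R = I + sinθ·[k]× + (1−cosθ)·[k]×²:
    [+0.82131 -0.22529 -0.52411]
    [+0.44172 +0.83252 +0.33434]
    [+0.36101 -0.50611 +0.78328]
t = (0.3153, -0.0477, 1.1105) m
M0: Pc = R·M0+t = (+0.19913, -0.00432, +1.01425); u = 681.2·(+0.19913)/1.01425 + 322.4 = 456.1400, v = 705.4·(-0.00432)/1.01425 + 231.1 = 228.0950
M1: Pc = R·M1+t = (+0.38146, +0.09374, +1.09439); u = 681.2·(+0.38146)/1.09439 + 322.4 = 559.8369, v = 705.4·(+0.09374)/1.09439 + 231.1 = 291.5217
M2: Pc = R·M2+t = (+0.43147, -0.09108, +1.20675); u = 681.2·(+0.43147)/1.20675 + 322.4 = 565.9624, v = 705.4·(-0.09108)/1.20675 + 231.1 = 177.8601
M3: Pc = R·M3+t = (+0.24914, -0.18914, +1.12661); u = 681.2·(+0.24914)/1.12661 + 322.4 = 473.0429, v = 705.4·(-0.18914)/1.12661 + 231.1 = 112.6732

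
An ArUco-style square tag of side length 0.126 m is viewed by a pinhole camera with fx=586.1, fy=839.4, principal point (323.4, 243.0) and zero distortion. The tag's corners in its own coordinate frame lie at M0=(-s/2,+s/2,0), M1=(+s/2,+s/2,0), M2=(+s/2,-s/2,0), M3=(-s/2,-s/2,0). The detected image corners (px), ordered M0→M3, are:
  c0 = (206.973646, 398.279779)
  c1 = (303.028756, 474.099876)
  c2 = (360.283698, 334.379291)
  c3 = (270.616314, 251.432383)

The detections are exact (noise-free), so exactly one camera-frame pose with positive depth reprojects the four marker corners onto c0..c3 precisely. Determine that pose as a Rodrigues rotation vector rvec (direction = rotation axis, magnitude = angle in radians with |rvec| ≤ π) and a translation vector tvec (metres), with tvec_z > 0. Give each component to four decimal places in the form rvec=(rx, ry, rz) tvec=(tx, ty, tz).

rvec=(-0.0398, -0.3657, 0.5627) tvec=(-0.0396, 0.0929, 0.6401)

Intrinsics K: fx=586.1, fy=839.4, cx=323.4, cy=243.0
Marker side s = 0.126 m; corners in marker frame (Z=0):
  M0 = (-0.0630, +0.0630, 0)
  M1 = (+0.0630, +0.0630, 0)
  M2 = (+0.0630, -0.0630, 0)
  M3 = (-0.0630, -0.0630, 0)
Detected image corners:
  c0 = (206.973646, 398.279779) px
  c1 = (303.028756, 474.099876) px
  c2 = (360.283698, 334.379291) px
  c3 = (270.616314, 251.432383) px
Planar DLT: solve 8×8 A·h = b for H (H[2,2]=1):
  H  [+882.80899 -539.50863 +287.12888]
  H  [+817.20626 +1058.84108 +364.87063]
  H  [+0.51242 -0.21237 +1.00000]
B = K⁻¹H; ‖b₁‖=1.562213, ‖b₂‖=1.562213; λ = 2/(‖b₁‖+‖b₂‖) = 0.640117, sign → tz>0 ⇒ λ=+0.640117
r₁ = λ·B[:,0] = (+0.78318,+0.52824,+0.32801); r₂ = λ·B[:,1] = (-0.51422,+0.84682,-0.13594)
r₃ = r₁×r₂ = (-0.34957,-0.06220,+0.93484); SVD([r₁ r₂ r₃]) → R = UVᵀ:
  R  [+0.78318 -0.51422 -0.34957]
  R  [+0.52824 +0.84682 -0.06220]
  R  [+0.32801 -0.13594 +0.93484]
t = (-0.03961, +0.09294, +0.64012) m
tr R = 2.564842; θ = arccos((tr R − 1)/2) = 0.672252 rad = 38.517°
axis k = ((R−Rᵀ)₃₂, (R−Rᵀ)₁₃, (R−Rᵀ)₂₁) / (2 sinθ) = (-0.059210, -0.544021, +0.836980)
rvec = θ·k = (-0.039804, -0.365719, +0.562661)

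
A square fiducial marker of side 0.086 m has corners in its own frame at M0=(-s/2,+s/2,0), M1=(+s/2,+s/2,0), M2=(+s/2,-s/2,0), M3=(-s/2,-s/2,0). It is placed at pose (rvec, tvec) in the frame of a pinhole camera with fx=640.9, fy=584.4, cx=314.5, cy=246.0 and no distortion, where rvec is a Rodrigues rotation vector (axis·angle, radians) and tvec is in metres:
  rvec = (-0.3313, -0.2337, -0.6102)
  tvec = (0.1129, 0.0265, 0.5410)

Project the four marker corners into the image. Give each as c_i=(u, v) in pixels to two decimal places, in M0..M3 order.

Intrinsics K: fx=640.9, fy=584.4, cx=314.5, cy=246.0
Marker side s = 0.086 m; corners in marker frame (Z=0):
  M0 = (-0.0430, +0.0430, 0)
  M1 = (+0.0430, +0.0430, 0)
  M2 = (+0.0430, -0.0430, 0)
  M3 = (-0.0430, -0.0430, 0)
rvec = (-0.3313, -0.2337, -0.6102), |rvec| = θ = 0.73261 rad = 41.976°
Rodrigues: sinθ=0.66881, 1−cosθ=0.25657; R = I + sinθ·[k]× + (1−cosθ)·[k]×²:
    [+0.79590 +0.59407 -0.11671]
    [-0.52005 +0.76954 +0.37062]
    [+0.30999 -0.23428 +0.92142]
t = (0.1129, 0.0265, 0.5410) m
M0: Pc = R·M0+t = (+0.10422, +0.08195, +0.51760); u = 640.9·(+0.10422)/0.51760 + 314.5 = 443.5495, v = 584.4·(+0.08195)/0.51760 + 246.0 = 338.5295
M1: Pc = R·M1+t = (+0.17267, +0.03723, +0.54426); u = 640.9·(+0.17267)/0.54426 + 314.5 = 517.8300, v = 584.4·(+0.03723)/0.54426 + 246.0 = 285.9740
M2: Pc = R·M2+t = (+0.12158, -0.02895, +0.56440); u = 640.9·(+0.12158)/0.56440 + 314.5 = 452.5567, v = 584.4·(-0.02895)/0.56440 + 246.0 = 216.0219
M3: Pc = R·M3+t = (+0.05313, +0.01577, +0.53774); u = 640.9·(+0.05313)/0.53774 + 314.5 = 377.8233, v = 584.4·(+0.01577)/0.53774 + 246.0 = 263.1404

c0=(443.55, 338.53) c1=(517.83, 285.97) c2=(452.56, 216.02) c3=(377.82, 263.14)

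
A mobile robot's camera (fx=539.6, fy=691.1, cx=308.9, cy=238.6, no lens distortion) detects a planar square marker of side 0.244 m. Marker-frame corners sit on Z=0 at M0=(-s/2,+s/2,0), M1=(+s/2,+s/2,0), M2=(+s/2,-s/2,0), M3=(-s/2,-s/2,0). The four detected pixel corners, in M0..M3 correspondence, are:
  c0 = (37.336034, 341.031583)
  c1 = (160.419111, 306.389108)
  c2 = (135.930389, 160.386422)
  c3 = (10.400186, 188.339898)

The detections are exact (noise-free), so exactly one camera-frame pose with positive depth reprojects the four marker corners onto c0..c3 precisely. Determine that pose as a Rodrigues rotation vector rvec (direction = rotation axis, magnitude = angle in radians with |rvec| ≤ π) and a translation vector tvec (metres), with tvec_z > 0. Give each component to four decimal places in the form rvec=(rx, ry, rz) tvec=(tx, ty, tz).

rvec=(0.0237, -0.2180, -0.2025) tvec=(-0.4535, 0.0167, 1.1056)

Intrinsics K: fx=539.6, fy=691.1, cx=308.9, cy=238.6
Marker side s = 0.244 m; corners in marker frame (Z=0):
  M0 = (-0.1220, +0.1220, 0)
  M1 = (+0.1220, +0.1220, 0)
  M2 = (+0.1220, -0.1220, 0)
  M3 = (-0.1220, -0.1220, 0)
Detected image corners:
  c0 = (37.336034, 341.031583) px
  c1 = (160.419111, 306.389108) px
  c2 = (135.930389, 160.386422) px
  c3 = (10.400186, 188.339898) px
Planar DLT: solve 8×8 A·h = b for H (H[2,2]=1):
  H  [+525.95635 +108.78225 +87.54256]
  H  [-80.48951 +621.95248 +249.04288]
  H  [+0.19214 +0.04094 +1.00000]
B = K⁻¹H; ‖b₁‖=0.904478, ‖b₂‖=0.904478; λ = 2/(‖b₁‖+‖b₂‖) = 1.105610, sign → tz>0 ⇒ λ=+1.105610
r₁ = λ·B[:,0] = (+0.95605,-0.20211,+0.21243); r₂ = λ·B[:,1] = (+0.19698,+0.97936,+0.04526)
r₃ = r₁×r₂ = (-0.21719,-0.00143,+0.97613); SVD([r₁ r₂ r₃]) → R = UVᵀ:
  R  [+0.95605 +0.19698 -0.21719]
  R  [-0.20211 +0.97936 -0.00143]
  R  [+0.21243 +0.04526 +0.97613]
t = (-0.45355, +0.01671, +1.10561) m
tr R = 2.911538; θ = arccos((tr R − 1)/2) = 0.298534 rad = 17.105°
axis k = ((R−Rᵀ)₃₂, (R−Rᵀ)₁₃, (R−Rᵀ)₂₁) / (2 sinθ) = (+0.079373, -0.730355, -0.678441)
rvec = θ·k = (+0.023696, -0.218035, -0.202537)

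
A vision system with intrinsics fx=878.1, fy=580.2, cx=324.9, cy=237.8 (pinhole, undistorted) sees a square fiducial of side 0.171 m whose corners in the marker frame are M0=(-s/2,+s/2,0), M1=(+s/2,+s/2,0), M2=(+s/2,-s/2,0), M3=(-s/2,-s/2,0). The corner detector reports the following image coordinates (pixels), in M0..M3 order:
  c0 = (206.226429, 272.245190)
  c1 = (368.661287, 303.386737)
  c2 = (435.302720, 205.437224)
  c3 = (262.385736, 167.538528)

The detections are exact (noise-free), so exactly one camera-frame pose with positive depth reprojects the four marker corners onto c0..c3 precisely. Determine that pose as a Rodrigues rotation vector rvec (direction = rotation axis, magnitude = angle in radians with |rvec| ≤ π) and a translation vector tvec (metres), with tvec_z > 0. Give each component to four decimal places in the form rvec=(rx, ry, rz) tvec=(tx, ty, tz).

rvec=(0.4238, -0.1358, 0.3363) tvec=(-0.0060, 0.0024, 0.8405)

Intrinsics K: fx=878.1, fy=580.2, cx=324.9, cy=237.8
Marker side s = 0.171 m; corners in marker frame (Z=0):
  M0 = (-0.0855, +0.0855, 0)
  M1 = (+0.0855, +0.0855, 0)
  M2 = (+0.0855, -0.0855, 0)
  M3 = (-0.0855, -0.0855, 0)
Detected image corners:
  c0 = (206.226429, 272.245190) px
  c1 = (368.661287, 303.386737) px
  c2 = (435.302720, 205.437224) px
  c3 = (262.385736, 167.538528) px
Planar DLT: solve 8×8 A·h = b for H (H[2,2]=1):
  H  [+1054.45561 -215.88494 +318.64923]
  H  [+257.07423 +699.35508 +239.45813]
  H  [+0.23599 +0.45200 +1.00000]
B = K⁻¹H; ‖b₁‖=1.189782, ‖b₂‖=1.189782; λ = 2/(‖b₁‖+‖b₂‖) = 0.840490, sign → tz>0 ⇒ λ=+0.840490
r₁ = λ·B[:,0] = (+0.93590,+0.29111,+0.19835); r₂ = λ·B[:,1] = (-0.34720,+0.85740,+0.37990)
r₃ = r₁×r₂ = (-0.05947,-0.42441,+0.90351); SVD([r₁ r₂ r₃]) → R = UVᵀ:
  R  [+0.93590 -0.34720 -0.05947]
  R  [+0.29111 +0.85740 -0.42441]
  R  [+0.19835 +0.37990 +0.90351]
t = (-0.00598, +0.00240, +0.84049) m
tr R = 2.696811; θ = arccos((tr R − 1)/2) = 0.557830 rad = 31.961°
axis k = ((R−Rᵀ)₃₂, (R−Rᵀ)₁₃, (R−Rᵀ)₂₁) / (2 sinθ) = (+0.759723, -0.243526, +0.602923)
rvec = θ·k = (+0.423796, -0.135846, +0.336329)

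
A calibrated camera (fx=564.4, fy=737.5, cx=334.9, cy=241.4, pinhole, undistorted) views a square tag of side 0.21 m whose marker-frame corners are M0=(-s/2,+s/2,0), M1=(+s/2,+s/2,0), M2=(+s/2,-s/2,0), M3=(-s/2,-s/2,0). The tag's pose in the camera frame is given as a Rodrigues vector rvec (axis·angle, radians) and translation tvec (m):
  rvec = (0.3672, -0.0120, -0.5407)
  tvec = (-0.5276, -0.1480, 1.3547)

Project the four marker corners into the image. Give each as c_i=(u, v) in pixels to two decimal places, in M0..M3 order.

c0=(107.01, 235.29) c1=(177.74, 178.60) c2=(123.72, 81.24) c3=(49.86, 142.32)

Intrinsics K: fx=564.4, fy=737.5, cx=334.9, cy=241.4
Marker side s = 0.21 m; corners in marker frame (Z=0):
  M0 = (-0.1050, +0.1050, 0)
  M1 = (+0.1050, +0.1050, 0)
  M2 = (+0.1050, -0.1050, 0)
  M3 = (-0.1050, -0.1050, 0)
rvec = (0.3672, -0.0120, -0.5407), |rvec| = θ = 0.65371 rad = 37.455°
Rodrigues: sinθ=0.60814, 1−cosθ=0.20617; R = I + sinθ·[k]× + (1−cosθ)·[k]×²:
    [+0.85888 +0.50088 -0.10695]
    [-0.50513 +0.79390 -0.33847]
    [-0.08462 +0.34473 +0.93488]
t = (-0.5276, -0.1480, 1.3547) m
M0: Pc = R·M0+t = (-0.56519, -0.01160, +1.39978); u = 564.4·(-0.56519)/1.39978 + 334.9 = 107.0120, v = 737.5·(-0.01160)/1.39978 + 241.4 = 235.2875
M1: Pc = R·M1+t = (-0.38482, -0.11768, +1.38201); u = 564.4·(-0.38482)/1.38201 + 334.9 = 177.7412, v = 737.5·(-0.11768)/1.38201 + 241.4 = 178.6015
M2: Pc = R·M2+t = (-0.49001, -0.28440, +1.30962); u = 564.4·(-0.49001)/1.30962 + 334.9 = 123.7229, v = 737.5·(-0.28440)/1.30962 + 241.4 = 81.2435
M3: Pc = R·M3+t = (-0.67038, -0.17832, +1.32739); u = 564.4·(-0.67038)/1.32739 + 334.9 = 49.8594, v = 737.5·(-0.17832)/1.32739 + 241.4 = 142.3244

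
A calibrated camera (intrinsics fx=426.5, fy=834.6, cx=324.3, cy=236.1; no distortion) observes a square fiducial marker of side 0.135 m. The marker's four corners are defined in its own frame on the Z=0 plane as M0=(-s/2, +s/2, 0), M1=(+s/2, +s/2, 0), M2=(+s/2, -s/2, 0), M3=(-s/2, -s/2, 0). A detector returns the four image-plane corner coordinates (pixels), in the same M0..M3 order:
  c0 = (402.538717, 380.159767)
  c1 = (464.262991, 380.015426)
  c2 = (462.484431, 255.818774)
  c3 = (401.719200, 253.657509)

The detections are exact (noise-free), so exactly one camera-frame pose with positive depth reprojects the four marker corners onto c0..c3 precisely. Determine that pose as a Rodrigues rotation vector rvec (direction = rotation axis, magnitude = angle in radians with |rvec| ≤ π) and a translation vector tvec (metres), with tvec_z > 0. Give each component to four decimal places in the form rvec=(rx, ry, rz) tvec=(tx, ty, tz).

Intrinsics K: fx=426.5, fy=834.6, cx=324.3, cy=236.1
Marker side s = 0.135 m; corners in marker frame (Z=0):
  M0 = (-0.0675, +0.0675, 0)
  M1 = (+0.0675, +0.0675, 0)
  M2 = (+0.0675, -0.0675, 0)
  M3 = (-0.0675, -0.0675, 0)
Detected image corners:
  c0 = (402.538717, 380.159767) px
  c1 = (464.262991, 380.015426) px
  c2 = (462.484431, 255.818774) px
  c3 = (401.719200, 253.657509) px
Planar DLT: solve 8×8 A·h = b for H (H[2,2]=1):
  H  [+513.01163 -41.80053 +433.02972]
  H  [+51.08901 +890.69369 +316.91451]
  H  [+0.13720 -0.11890 +1.00000]
B = K⁻¹H; ‖b₁‖=1.107276, ‖b₂‖=1.107276; λ = 2/(‖b₁‖+‖b₂‖) = 0.903117, sign → tz>0 ⇒ λ=+0.903117
r₁ = λ·B[:,0] = (+0.99209,+0.02023,+0.12391); r₂ = λ·B[:,1] = (-0.00686,+0.99419,-0.10738)
r₃ = r₁×r₂ = (-0.12536,+0.10568,+0.98647); SVD([r₁ r₂ r₃]) → R = UVᵀ:
  R  [+0.99209 -0.00686 -0.12536]
  R  [+0.02023 +0.99419 +0.10568]
  R  [+0.12391 -0.10738 +0.98647]
t = (+0.23024, +0.08745, +0.90312) m
tr R = 2.972747; θ = arccos((tr R − 1)/2) = 0.165274 rad = 9.470°
axis k = ((R−Rᵀ)₃₂, (R−Rᵀ)₁₃, (R−Rᵀ)₂₁) / (2 sinθ) = (-0.647537, -0.757573, +0.082330)
rvec = θ·k = (-0.107021, -0.125207, +0.013607)

rvec=(-0.1070, -0.1252, 0.0136) tvec=(0.2302, 0.0874, 0.9031)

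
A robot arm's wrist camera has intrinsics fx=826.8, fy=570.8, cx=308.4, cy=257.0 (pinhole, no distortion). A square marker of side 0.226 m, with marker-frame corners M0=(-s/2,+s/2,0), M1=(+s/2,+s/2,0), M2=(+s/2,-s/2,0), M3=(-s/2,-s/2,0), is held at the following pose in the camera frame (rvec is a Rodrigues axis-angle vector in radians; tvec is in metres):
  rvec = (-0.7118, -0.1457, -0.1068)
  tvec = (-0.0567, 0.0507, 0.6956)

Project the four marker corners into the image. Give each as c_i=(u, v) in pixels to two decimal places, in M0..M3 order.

Intrinsics K: fx=826.8, fy=570.8, cx=308.4, cy=257.0
Marker side s = 0.226 m; corners in marker frame (Z=0):
  M0 = (-0.1130, +0.1130, 0)
  M1 = (+0.1130, +0.1130, 0)
  M2 = (+0.1130, -0.1130, 0)
  M3 = (-0.1130, -0.1130, 0)
rvec = (-0.7118, -0.1457, -0.1068), |rvec| = θ = 0.73437 rad = 42.076°
Rodrigues: sinθ=0.67012, 1−cosθ=0.25774; R = I + sinθ·[k]× + (1−cosθ)·[k]×²:
    [+0.98440 +0.14702 -0.09662]
    [-0.04789 +0.75240 +0.65696]
    [+0.16929 -0.64209 +0.74771]
t = (-0.0567, 0.0507, 0.6956) m
M0: Pc = R·M0+t = (-0.15132, +0.14113, +0.60391); u = 826.8·(-0.15132)/0.60391 + 308.4 = 101.2272, v = 570.8·(+0.14113)/0.60391 + 257.0 = 390.3941
M1: Pc = R·M1+t = (+0.07115, +0.13031, +0.64217); u = 826.8·(+0.07115)/0.64217 + 308.4 = 400.0071, v = 570.8·(+0.13031)/0.64217 + 257.0 = 372.8267
M2: Pc = R·M2+t = (+0.03792, -0.03973, +0.78729); u = 826.8·(+0.03792)/0.78729 + 308.4 = 348.2275, v = 570.8·(-0.03973)/0.78729 + 257.0 = 228.1927
M3: Pc = R·M3+t = (-0.18455, -0.02891, +0.74903); u = 826.8·(-0.18455)/0.74903 + 308.4 = 104.6866, v = 570.8·(-0.02891)/0.74903 + 257.0 = 234.9692

c0=(101.23, 390.39) c1=(400.01, 372.83) c2=(348.23, 228.19) c3=(104.69, 234.97)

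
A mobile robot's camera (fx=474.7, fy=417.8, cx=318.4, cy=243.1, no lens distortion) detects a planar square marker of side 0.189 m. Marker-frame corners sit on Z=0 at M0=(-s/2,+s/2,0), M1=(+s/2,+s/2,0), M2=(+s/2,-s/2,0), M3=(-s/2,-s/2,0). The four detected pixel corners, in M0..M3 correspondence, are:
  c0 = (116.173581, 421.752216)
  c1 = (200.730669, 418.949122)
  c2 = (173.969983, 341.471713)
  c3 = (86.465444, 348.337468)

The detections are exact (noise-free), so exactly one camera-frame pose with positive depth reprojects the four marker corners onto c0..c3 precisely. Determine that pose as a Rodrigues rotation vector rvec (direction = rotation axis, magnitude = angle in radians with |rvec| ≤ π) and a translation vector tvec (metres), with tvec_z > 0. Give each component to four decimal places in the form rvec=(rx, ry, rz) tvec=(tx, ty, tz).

Intrinsics K: fx=474.7, fy=417.8, cx=318.4, cy=243.1
Marker side s = 0.189 m; corners in marker frame (Z=0):
  M0 = (-0.0945, +0.0945, 0)
  M1 = (+0.0945, +0.0945, 0)
  M2 = (+0.0945, -0.0945, 0)
  M3 = (-0.0945, -0.0945, 0)
Detected image corners:
  c0 = (116.173581, 421.752216) px
  c1 = (200.730669, 418.949122) px
  c2 = (173.969983, 341.471713) px
  c3 = (86.465444, 348.337468) px
Planar DLT: solve 8×8 A·h = b for H (H[2,2]=1):
  H  [+416.35729 +188.42878 +143.60588]
  H  [-127.72295 +501.88571 +383.64813]
  H  [-0.26767 +0.26912 +1.00000]
B = K⁻¹H; ‖b₁‖=1.100274, ‖b₂‖=1.100274; λ = 2/(‖b₁‖+‖b₂‖) = 0.908864, sign → tz>0 ⇒ λ=+0.908864
r₁ = λ·B[:,0] = (+0.96033,-0.13629,-0.24327); r₂ = λ·B[:,1] = (+0.19671,+0.94946,+0.24459)
r₃ = r₁×r₂ = (+0.19764,-0.28274,+0.93861); SVD([r₁ r₂ r₃]) → R = UVᵀ:
  R  [+0.96033 +0.19671 +0.19764]
  R  [-0.13629 +0.94946 -0.28274]
  R  [-0.24327 +0.24459 +0.93861]
t = (-0.33466, +0.30574, +0.90886) m
tr R = 2.848410; θ = arccos((tr R − 1)/2) = 0.391848 rad = 22.451°
axis k = ((R−Rᵀ)₃₂, (R−Rᵀ)₁₃, (R−Rᵀ)₂₁) / (2 sinθ) = (+0.690416, +0.577273, -0.435984)
rvec = θ·k = (+0.270538, +0.226204, -0.170839)

rvec=(0.2705, 0.2262, -0.1708) tvec=(-0.3347, 0.3057, 0.9089)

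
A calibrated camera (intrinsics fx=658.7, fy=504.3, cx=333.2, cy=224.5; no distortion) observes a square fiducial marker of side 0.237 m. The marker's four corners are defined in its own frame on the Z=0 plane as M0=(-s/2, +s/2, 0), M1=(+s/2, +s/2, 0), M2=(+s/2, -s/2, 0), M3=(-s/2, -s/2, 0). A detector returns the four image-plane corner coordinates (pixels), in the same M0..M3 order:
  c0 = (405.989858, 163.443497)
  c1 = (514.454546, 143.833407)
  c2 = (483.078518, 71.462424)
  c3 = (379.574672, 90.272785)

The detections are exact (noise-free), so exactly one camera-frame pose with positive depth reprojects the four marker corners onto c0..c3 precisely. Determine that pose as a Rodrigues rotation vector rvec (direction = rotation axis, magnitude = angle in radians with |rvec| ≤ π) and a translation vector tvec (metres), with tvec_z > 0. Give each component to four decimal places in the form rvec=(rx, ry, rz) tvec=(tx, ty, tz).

rvec=(-0.2833, 0.0406, -0.2285) tvec=(0.2447, -0.3079, 1.4365)

Intrinsics K: fx=658.7, fy=504.3, cx=333.2, cy=224.5
Marker side s = 0.237 m; corners in marker frame (Z=0):
  M0 = (-0.1185, +0.1185, 0)
  M1 = (+0.1185, +0.1185, 0)
  M2 = (+0.1185, -0.1185, 0)
  M3 = (-0.1185, -0.1185, 0)
Detected image corners:
  c0 = (405.989858, 163.443497) px
  c1 = (514.454546, 143.833407) px
  c2 = (483.078518, 71.462424) px
  c3 = (379.574672, 90.272785) px
Planar DLT: solve 8×8 A·h = b for H (H[2,2]=1):
  H  [+444.54997 +34.52934 +445.40500]
  H  [-81.64734 +284.06563 +116.41392]
  H  [-0.00538 -0.19603 +1.00000]
B = K⁻¹H; ‖b₁‖=0.696152, ‖b₂‖=0.696152; λ = 2/(‖b₁‖+‖b₂‖) = 1.436467, sign → tz>0 ⇒ λ=+1.436467
r₁ = λ·B[:,0] = (+0.97337,-0.22913,-0.00773); r₂ = λ·B[:,1] = (+0.21774,+0.93450,-0.28159)
r₃ = r₁×r₂ = (+0.07174,+0.27241,+0.95950); SVD([r₁ r₂ r₃]) → R = UVᵀ:
  R  [+0.97337 +0.21774 +0.07174]
  R  [-0.22913 +0.93450 +0.27241]
  R  [-0.00773 -0.28159 +0.95950]
t = (+0.24469, -0.30788, +1.43647) m
tr R = 2.867369; θ = arccos((tr R − 1)/2) = 0.366228 rad = 20.983°
axis k = ((R−Rᵀ)₃₂, (R−Rᵀ)₁₃, (R−Rᵀ)₂₁) / (2 sinθ) = (-0.773544, +0.110960, -0.623953)
rvec = θ·k = (-0.283294, +0.040637, -0.228509)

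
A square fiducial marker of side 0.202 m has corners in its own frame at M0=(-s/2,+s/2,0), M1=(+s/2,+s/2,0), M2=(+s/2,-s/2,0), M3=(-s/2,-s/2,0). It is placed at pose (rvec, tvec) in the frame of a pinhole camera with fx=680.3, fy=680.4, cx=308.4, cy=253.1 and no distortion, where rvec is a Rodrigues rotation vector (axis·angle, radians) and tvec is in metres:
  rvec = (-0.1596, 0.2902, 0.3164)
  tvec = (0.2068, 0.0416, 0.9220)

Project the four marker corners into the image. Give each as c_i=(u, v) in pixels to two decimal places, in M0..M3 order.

Intrinsics K: fx=680.3, fy=680.4, cx=308.4, cy=253.1
Marker side s = 0.202 m; corners in marker frame (Z=0):
  M0 = (-0.1010, +0.1010, 0)
  M1 = (+0.1010, +0.1010, 0)
  M2 = (+0.1010, -0.1010, 0)
  M3 = (-0.1010, -0.1010, 0)
rvec = (-0.1596, 0.2902, 0.3164), |rvec| = θ = 0.45804 rad = 26.244°
Rodrigues: sinθ=0.44219, 1−cosθ=0.10308; R = I + sinθ·[k]× + (1−cosθ)·[k]×²:
    [+0.90944 -0.32821 +0.25535]
    [+0.28270 +0.93830 +0.19919]
    [-0.30497 -0.10897 +0.94611]
t = (0.2068, 0.0416, 0.9220) m
M0: Pc = R·M0+t = (+0.08180, +0.10782, +0.94180); u = 680.3·(+0.08180)/0.94180 + 308.4 = 367.4861, v = 680.4·(+0.10782)/0.94180 + 253.1 = 330.9915
M1: Pc = R·M1+t = (+0.26550, +0.16492, +0.88019); u = 680.3·(+0.26550)/0.88019 + 308.4 = 513.6079, v = 680.4·(+0.16492)/0.88019 + 253.1 = 380.5857
M2: Pc = R·M2+t = (+0.33180, -0.02462, +0.90220); u = 680.3·(+0.33180)/0.90220 + 308.4 = 558.5930, v = 680.4·(-0.02462)/0.90220 + 253.1 = 234.5358
M3: Pc = R·M3+t = (+0.14810, -0.08172, +0.96381); u = 680.3·(+0.14810)/0.96381 + 308.4 = 412.9329, v = 680.4·(-0.08172)/0.96381 + 253.1 = 195.4093

c0=(367.49, 330.99) c1=(513.61, 380.59) c2=(558.59, 234.54) c3=(412.93, 195.41)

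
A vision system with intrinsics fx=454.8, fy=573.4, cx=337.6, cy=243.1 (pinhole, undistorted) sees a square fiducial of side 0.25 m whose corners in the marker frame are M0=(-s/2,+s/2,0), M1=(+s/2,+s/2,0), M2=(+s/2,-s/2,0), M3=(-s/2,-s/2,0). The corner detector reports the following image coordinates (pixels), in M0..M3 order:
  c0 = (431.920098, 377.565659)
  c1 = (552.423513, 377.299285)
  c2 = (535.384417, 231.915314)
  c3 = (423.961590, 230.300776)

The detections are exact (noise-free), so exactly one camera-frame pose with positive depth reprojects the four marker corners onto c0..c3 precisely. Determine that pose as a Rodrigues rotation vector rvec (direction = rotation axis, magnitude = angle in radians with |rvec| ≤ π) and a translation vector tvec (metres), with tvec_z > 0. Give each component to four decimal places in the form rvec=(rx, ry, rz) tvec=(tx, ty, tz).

rvec=(-0.3127, -0.0522, 0.0022) tvec=(0.3148, 0.0980, 0.9644)

Intrinsics K: fx=454.8, fy=573.4, cx=337.6, cy=243.1
Marker side s = 0.25 m; corners in marker frame (Z=0):
  M0 = (-0.1250, +0.1250, 0)
  M1 = (+0.1250, +0.1250, 0)
  M2 = (+0.1250, -0.1250, 0)
  M3 = (-0.1250, -0.1250, 0)
Detected image corners:
  c0 = (431.920098, 377.565659) px
  c1 = (552.423513, 377.299285) px
  c2 = (535.384417, 231.915314) px
  c3 = (423.961590, 230.300776) px
Planar DLT: solve 8×8 A·h = b for H (H[2,2]=1):
  H  [+488.82735 -104.85684 +486.05658]
  H  [+18.93817 +488.23388 +301.35584]
  H  [+0.05289 -0.31892 +1.00000]
B = K⁻¹H; ‖b₁‖=1.036964, ‖b₂‖=1.036964; λ = 2/(‖b₁‖+‖b₂‖) = 0.964354, sign → tz>0 ⇒ λ=+0.964354
r₁ = λ·B[:,0] = (+0.99865,+0.01023,+0.05100); r₂ = λ·B[:,1] = (+0.00596,+0.95151,-0.30756)
r₃ = r₁×r₂ = (-0.05167,+0.30744,+0.95016); SVD([r₁ r₂ r₃]) → R = UVᵀ:
  R  [+0.99865 +0.00596 -0.05167]
  R  [+0.01023 +0.95151 +0.30744]
  R  [+0.05100 -0.30756 +0.95016]
t = (+0.31479, +0.09798, +0.96435) m
tr R = 2.900320; θ = arccos((tr R − 1)/2) = 0.317047 rad = 18.165°
axis k = ((R−Rᵀ)₃₂, (R−Rᵀ)₁₃, (R−Rᵀ)₂₁) / (2 sinθ) = (-0.986325, -0.164670, +0.006841)
rvec = θ·k = (-0.312712, -0.052208, +0.002169)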